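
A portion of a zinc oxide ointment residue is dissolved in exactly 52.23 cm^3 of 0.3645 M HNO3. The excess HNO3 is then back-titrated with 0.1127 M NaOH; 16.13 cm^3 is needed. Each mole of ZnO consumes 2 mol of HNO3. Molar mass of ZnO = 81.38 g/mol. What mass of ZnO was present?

0.701 g

Total n(HNO3) added = 0.3645 x 0.05223 = 0.01904 mol.
n(NaOH) used = 0.1127 x 0.01613 = 0.001818 mol, which equals the excess n(HNO3).
So n(HNO3) consumed by the sample = 0.01904 - 0.001818 = 0.01722 mol.
n(ZnO) = 0.01722 / 2 = 0.008610 mol.
mass = 0.008610 mol x 81.38 g/mol = 0.701 g.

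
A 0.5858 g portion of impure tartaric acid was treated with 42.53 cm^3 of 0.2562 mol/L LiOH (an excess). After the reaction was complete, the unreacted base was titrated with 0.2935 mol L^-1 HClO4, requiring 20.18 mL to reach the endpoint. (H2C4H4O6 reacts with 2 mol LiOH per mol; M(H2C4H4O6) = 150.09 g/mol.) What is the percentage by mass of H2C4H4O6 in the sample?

63.7%

Total n(LiOH) added = 0.2562 x 0.04253 = 0.01090 mol.
n(HClO4) used = 0.2935 x 0.02018 = 0.005923 mol, which equals the excess n(LiOH).
So n(LiOH) consumed by the sample = 0.01090 - 0.005923 = 0.004973 mol.
n(H2C4H4O6) = 0.004973 / 2 = 0.002487 mol.
mass H2C4H4O6 = 0.002487 x 150.09 = 0.3732 g, so %H2C4H4O6 = 0.3732/0.5858 x 100 = 63.7%.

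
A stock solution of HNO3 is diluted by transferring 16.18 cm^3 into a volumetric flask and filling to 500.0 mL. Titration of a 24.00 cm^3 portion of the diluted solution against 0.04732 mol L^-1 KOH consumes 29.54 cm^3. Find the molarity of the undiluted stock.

1.80 M

n(KOH) = 0.04732 x 0.02954 = 0.001398 mol.
n(HNO3) in the aliquot = 0.001398 mol.
[diluted HNO3] = 0.001398 / 0.02400 = 0.05824 M.
Dilution factor = 500.0/16.18 = 30.90, so [stock] = 0.05824 x 30.90 = 1.80 M.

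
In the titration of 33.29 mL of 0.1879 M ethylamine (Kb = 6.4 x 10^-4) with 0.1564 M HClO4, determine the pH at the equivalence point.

5.94

n(C2H5NH2) = 0.1879 x 0.03329 = 0.006255 mol; V(HClO4) at equivalence = 0.006255/0.1564 = 0.03999 L.
At equivalence the base is fully converted to C2H5NH3+; total volume = 0.07328 L, so [C2H5NH3+] = 0.006255/0.07328 = 0.08535 M.
Ka(C2H5NH3+) = Kw/Kb = 1.0e-14 / 6.4 x 10^-4 = 1.56e-11.
[H^+] = sqrt(Ka x [C2H5NH3+]) = sqrt(1.56e-11 x 0.08535) = 1.15e-6 M.
pH = -log(1.15e-6) = 5.94.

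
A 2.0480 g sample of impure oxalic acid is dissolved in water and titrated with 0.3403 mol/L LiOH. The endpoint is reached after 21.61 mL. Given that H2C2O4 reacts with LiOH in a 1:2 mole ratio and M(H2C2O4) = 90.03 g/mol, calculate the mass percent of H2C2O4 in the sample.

16.2%

n(LiOH) = 0.3403 x 0.02161 = 0.007354 mol.
n(H2C2O4) = 0.007354 / 2 = 0.003677 mol.
mass of H2C2O4 = 0.003677 x 90.03 = 0.3310 g.
% purity = 0.3310 / 2.0480 x 100 = 16.2%.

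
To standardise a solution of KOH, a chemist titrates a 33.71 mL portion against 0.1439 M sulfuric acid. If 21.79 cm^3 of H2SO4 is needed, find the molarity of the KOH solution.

n(H2SO4) delivered = 0.1439 x 0.02179 = 0.003136 mol.
The reaction is 2 KOH + 1 H2SO4, so n(KOH) = 0.003136 x 2/1 = 0.006271 mol.
[KOH] = 0.006271 mol / 0.03371 L = 0.186 M.

0.186 M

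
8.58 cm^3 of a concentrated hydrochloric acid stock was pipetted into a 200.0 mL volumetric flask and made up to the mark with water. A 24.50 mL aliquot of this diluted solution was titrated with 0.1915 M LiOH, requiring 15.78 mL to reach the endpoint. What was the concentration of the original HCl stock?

n(LiOH) = 0.1915 x 0.01578 = 0.003022 mol.
n(HCl) in the aliquot = 0.003022 mol.
[diluted HCl] = 0.003022 / 0.02450 = 0.1233 M.
Dilution factor = 200.0/8.580 = 23.31, so [stock] = 0.1233 x 23.31 = 2.88 M.

2.88 M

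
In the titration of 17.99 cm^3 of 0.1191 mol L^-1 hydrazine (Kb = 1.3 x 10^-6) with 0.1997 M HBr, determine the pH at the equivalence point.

n(N2H4) = 0.1191 x 0.01799 = 0.002143 mol; V(HBr) at equivalence = 0.002143/0.1997 = 0.01073 L.
At equivalence the base is fully converted to N2H5+; total volume = 0.02872 L, so [N2H5+] = 0.002143/0.02872 = 0.07461 M.
Ka(N2H5+) = Kw/Kb = 1.0e-14 / 1.3 x 10^-6 = 7.69e-9.
[H^+] = sqrt(Ka x [N2H5+]) = sqrt(7.69e-9 x 0.07461) = 2.40e-5 M.
pH = -log(2.40e-5) = 4.62.

4.62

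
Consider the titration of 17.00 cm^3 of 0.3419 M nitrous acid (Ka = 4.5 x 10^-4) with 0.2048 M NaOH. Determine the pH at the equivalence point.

8.23

n(HNO2) = 0.3419 x 0.01700 = 0.005812 mol; V(NaOH) at equivalence = 0.005812/0.2048 = 0.02838 L.
At equivalence all the acid is converted to NO2-; total volume = 0.01700 + 0.02838 = 0.04538 L, so [NO2-] = 0.005812/0.04538 = 0.1281 M.
Kb = Kw/Ka = 1.0e-14 / 4.5 x 10^-4 = 2.22e-11.
[OH^-] = sqrt(Kb x [NO2-]) = sqrt(2.22e-11 x 0.1281) = 1.69e-6 M.
pOH = 5.77, so pH = 14.00 - 5.77 = 8.23.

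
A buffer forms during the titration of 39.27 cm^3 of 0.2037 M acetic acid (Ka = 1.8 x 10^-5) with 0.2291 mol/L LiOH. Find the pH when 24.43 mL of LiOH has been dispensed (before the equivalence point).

Initial n(CH3COOH) = 0.2037 x 0.03927 = 0.007999 mol.
n(LiOH) added = 0.2291 x 0.02443 = 0.005597 mol, converting that many moles of CH3COOH to CH3COO-.
Remaining n(CH3COOH) = 0.002402 mol; n(CH3COO-) = 0.005597 mol.
By Henderson-Hasselbalch, pH = pKa + log([A^-]/[HA]) = 4.74 + log(0.005597/0.002402) = 4.74 + (+0.37) = 5.11.

5.11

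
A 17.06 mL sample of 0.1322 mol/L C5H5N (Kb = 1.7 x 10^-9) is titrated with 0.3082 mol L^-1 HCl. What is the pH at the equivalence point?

n(C5H5N) = 0.1322 x 0.01706 = 0.002255 mol; V(HCl) at equivalence = 0.002255/0.3082 = 0.007318 L.
At equivalence the base is fully converted to C5H5NH+; total volume = 0.02438 L, so [C5H5NH+] = 0.002255/0.02438 = 0.09252 M.
Ka(C5H5NH+) = Kw/Kb = 1.0e-14 / 1.7 x 10^-9 = 5.88e-6.
[H^+] = sqrt(Ka x [C5H5NH+]) = sqrt(5.88e-6 x 0.09252) = 0.000738 M.
pH = -log(0.000738) = 3.13.

3.13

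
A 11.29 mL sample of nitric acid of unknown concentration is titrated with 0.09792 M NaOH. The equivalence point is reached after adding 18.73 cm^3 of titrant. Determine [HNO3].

n(NaOH) delivered = 0.09792 x 0.01873 = 0.001834 mol.
For a 1:1 reaction, n(HNO3) = 0.001834 mol.
[HNO3] = 0.001834 mol / 0.01129 L = 0.162 M.

0.162 M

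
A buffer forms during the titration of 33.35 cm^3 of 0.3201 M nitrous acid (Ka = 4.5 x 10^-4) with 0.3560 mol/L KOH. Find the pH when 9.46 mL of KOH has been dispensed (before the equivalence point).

3.01

Initial n(HNO2) = 0.3201 x 0.03335 = 0.01068 mol.
n(KOH) added = 0.3560 x 0.009460 = 0.003368 mol, converting that many moles of HNO2 to NO2-.
Remaining n(HNO2) = 0.007308 mol; n(NO2-) = 0.003368 mol.
By Henderson-Hasselbalch, pH = pKa + log([A^-]/[HA]) = 3.35 + log(0.003368/0.007308) = 3.35 + (-0.34) = 3.01.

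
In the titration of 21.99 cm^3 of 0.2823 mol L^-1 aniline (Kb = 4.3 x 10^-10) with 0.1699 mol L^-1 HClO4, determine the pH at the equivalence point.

2.80

n(C6H5NH2) = 0.2823 x 0.02199 = 0.006208 mol; V(HClO4) at equivalence = 0.006208/0.1699 = 0.03654 L.
At equivalence the base is fully converted to C6H5NH3+; total volume = 0.05853 L, so [C6H5NH3+] = 0.006208/0.05853 = 0.1061 M.
Ka(C6H5NH3+) = Kw/Kb = 1.0e-14 / 4.3 x 10^-10 = 2.33e-5.
[H^+] = sqrt(Ka x [C6H5NH3+]) = sqrt(2.33e-5 x 0.1061) = 0.00157 M.
pH = -log(0.00157) = 2.80.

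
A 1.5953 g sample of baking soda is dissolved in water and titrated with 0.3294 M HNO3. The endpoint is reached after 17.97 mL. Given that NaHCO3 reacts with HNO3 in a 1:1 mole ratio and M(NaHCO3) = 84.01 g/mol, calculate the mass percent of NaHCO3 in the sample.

n(HNO3) = 0.3294 x 0.01797 = 0.005919 mol.
n(NaHCO3) = 0.005919 / 1 = 0.005919 mol.
mass of NaHCO3 = 0.005919 x 84.01 = 0.4973 g.
% purity = 0.4973 / 1.5953 x 100 = 31.2%.

31.2%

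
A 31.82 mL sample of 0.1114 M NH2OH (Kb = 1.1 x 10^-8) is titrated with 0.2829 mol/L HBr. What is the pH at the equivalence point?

n(NH2OH) = 0.1114 x 0.03182 = 0.003545 mol; V(HBr) at equivalence = 0.003545/0.2829 = 0.01253 L.
At equivalence the base is fully converted to NH3OH+; total volume = 0.04435 L, so [NH3OH+] = 0.003545/0.04435 = 0.07993 M.
Ka(NH3OH+) = Kw/Kb = 1.0e-14 / 1.1 x 10^-8 = 9.09e-7.
[H^+] = sqrt(Ka x [NH3OH+]) = sqrt(9.09e-7 x 0.07993) = 0.000270 M.
pH = -log(0.000270) = 3.57.

3.57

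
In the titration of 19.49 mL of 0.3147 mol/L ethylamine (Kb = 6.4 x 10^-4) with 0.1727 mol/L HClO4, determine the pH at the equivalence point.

n(C2H5NH2) = 0.3147 x 0.01949 = 0.006134 mol; V(HClO4) at equivalence = 0.006134/0.1727 = 0.03552 L.
At equivalence the base is fully converted to C2H5NH3+; total volume = 0.05501 L, so [C2H5NH3+] = 0.006134/0.05501 = 0.1115 M.
Ka(C2H5NH3+) = Kw/Kb = 1.0e-14 / 6.4 x 10^-4 = 1.56e-11.
[H^+] = sqrt(Ka x [C2H5NH3+]) = sqrt(1.56e-11 x 0.1115) = 1.32e-6 M.
pH = -log(1.32e-6) = 5.88.

5.88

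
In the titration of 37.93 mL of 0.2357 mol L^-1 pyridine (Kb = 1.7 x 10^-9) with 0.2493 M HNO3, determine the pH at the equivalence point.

n(C5H5N) = 0.2357 x 0.03793 = 0.008940 mol; V(HNO3) at equivalence = 0.008940/0.2493 = 0.03586 L.
At equivalence the base is fully converted to C5H5NH+; total volume = 0.07379 L, so [C5H5NH+] = 0.008940/0.07379 = 0.1212 M.
Ka(C5H5NH+) = Kw/Kb = 1.0e-14 / 1.7 x 10^-9 = 5.88e-6.
[H^+] = sqrt(Ka x [C5H5NH+]) = sqrt(5.88e-6 x 0.1212) = 0.000844 M.
pH = -log(0.000844) = 3.07.

3.07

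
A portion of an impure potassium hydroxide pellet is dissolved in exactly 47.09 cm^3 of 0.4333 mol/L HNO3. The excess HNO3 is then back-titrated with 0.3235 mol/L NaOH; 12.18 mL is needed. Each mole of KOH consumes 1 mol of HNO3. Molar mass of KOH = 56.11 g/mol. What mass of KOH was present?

Total n(HNO3) added = 0.4333 x 0.04709 = 0.02040 mol.
n(NaOH) used = 0.3235 x 0.01218 = 0.003940 mol, which equals the excess n(HNO3).
So n(HNO3) consumed by the sample = 0.02040 - 0.003940 = 0.01646 mol.
n(KOH) = 0.01646 / 1 = 0.01646 mol.
mass = 0.01646 mol x 56.11 g/mol = 0.924 g.

0.924 g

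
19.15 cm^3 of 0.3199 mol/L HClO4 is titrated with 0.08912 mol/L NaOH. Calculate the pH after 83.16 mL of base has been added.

12.10

n(acid) = 0.3199 x 0.01915 = 0.006126 mol; n(NaOH) added = 0.08912 x 0.08316 = 0.007411 mol.
Base is in excess by 0.007411 - 0.006126 = 0.001285 mol in a total volume of 0.1023 L.
[OH^-] = 0.001285/0.1023 = 0.01256 M, so pOH = 1.90 and pH = 14.00 - 1.90 = 12.10.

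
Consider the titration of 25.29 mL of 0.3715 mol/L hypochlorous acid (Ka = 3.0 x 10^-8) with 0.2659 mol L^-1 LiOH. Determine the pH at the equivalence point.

10.36

n(HClO) = 0.3715 x 0.02529 = 0.009395 mol; V(LiOH) at equivalence = 0.009395/0.2659 = 0.03533 L.
At equivalence all the acid is converted to ClO-; total volume = 0.02529 + 0.03533 = 0.06062 L, so [ClO-] = 0.009395/0.06062 = 0.1550 M.
Kb = Kw/Ka = 1.0e-14 / 3.0 x 10^-8 = 3.33e-7.
[OH^-] = sqrt(Kb x [ClO-]) = sqrt(3.33e-7 x 0.1550) = 0.000227 M.
pOH = 3.64, so pH = 14.00 - 3.64 = 10.36.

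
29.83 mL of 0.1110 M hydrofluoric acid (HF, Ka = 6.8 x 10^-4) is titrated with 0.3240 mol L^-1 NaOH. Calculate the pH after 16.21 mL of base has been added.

n(acid) = 0.1110 x 0.02983 = 0.003311 mol; n(NaOH) added = 0.3240 x 0.01621 = 0.005252 mol.
Base is in excess by 0.005252 - 0.003311 = 0.001941 mol in a total volume of 0.04604 L.
[OH^-] = 0.001941/0.04604 = 0.04216 M, so pOH = 1.38 and pH = 14.00 - 1.38 = 12.62.

12.62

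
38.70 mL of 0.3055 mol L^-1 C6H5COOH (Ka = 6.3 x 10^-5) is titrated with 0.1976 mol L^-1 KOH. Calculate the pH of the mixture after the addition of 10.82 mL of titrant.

3.54

Initial n(C6H5COOH) = 0.3055 x 0.03870 = 0.01182 mol.
n(KOH) added = 0.1976 x 0.01082 = 0.002138 mol, converting that many moles of C6H5COOH to C6H5COO-.
Remaining n(C6H5COOH) = 0.009685 mol; n(C6H5COO-) = 0.002138 mol.
By Henderson-Hasselbalch, pH = pKa + log([A^-]/[HA]) = 4.20 + log(0.002138/0.009685) = 4.20 + (-0.66) = 3.54.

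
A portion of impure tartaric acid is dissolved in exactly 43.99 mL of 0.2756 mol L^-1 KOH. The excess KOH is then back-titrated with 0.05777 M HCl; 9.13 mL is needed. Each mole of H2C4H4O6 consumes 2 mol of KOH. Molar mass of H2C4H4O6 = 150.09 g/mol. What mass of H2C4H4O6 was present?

Total n(KOH) added = 0.2756 x 0.04399 = 0.01212 mol.
n(HCl) used = 0.05777 x 0.009130 = 0.0005274 mol, which equals the excess n(KOH).
So n(KOH) consumed by the sample = 0.01212 - 0.0005274 = 0.01160 mol.
n(H2C4H4O6) = 0.01160 / 2 = 0.005798 mol.
mass = 0.005798 mol x 150.09 g/mol = 0.870 g.

0.870 g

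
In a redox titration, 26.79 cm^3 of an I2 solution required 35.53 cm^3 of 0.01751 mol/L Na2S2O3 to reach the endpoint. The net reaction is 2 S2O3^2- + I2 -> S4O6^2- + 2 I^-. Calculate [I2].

n(Na2S2O3) = 0.01751 x 0.03553 = 0.0006221 mol.
From the balanced equation, 2 mol Na2S2O3 reacts with 1 mol I2, so n(I2) = 0.0006221 x 1/2 = 0.0003111 mol.
[I2] = 0.0003111 / 0.02679 L = 0.0116 M.

0.0116 M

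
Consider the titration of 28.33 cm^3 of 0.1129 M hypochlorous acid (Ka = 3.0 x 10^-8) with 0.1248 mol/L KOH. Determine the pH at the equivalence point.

n(HClO) = 0.1129 x 0.02833 = 0.003198 mol; V(KOH) at equivalence = 0.003198/0.1248 = 0.02563 L.
At equivalence all the acid is converted to ClO-; total volume = 0.02833 + 0.02563 = 0.05396 L, so [ClO-] = 0.003198/0.05396 = 0.05928 M.
Kb = Kw/Ka = 1.0e-14 / 3.0 x 10^-8 = 3.33e-7.
[OH^-] = sqrt(Kb x [ClO-]) = sqrt(3.33e-7 x 0.05928) = 0.000141 M.
pOH = 3.85, so pH = 14.00 - 3.85 = 10.15.

10.15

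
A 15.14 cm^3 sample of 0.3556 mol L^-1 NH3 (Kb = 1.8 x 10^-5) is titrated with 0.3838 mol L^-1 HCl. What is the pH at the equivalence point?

4.99

n(NH3) = 0.3556 x 0.01514 = 0.005384 mol; V(HCl) at equivalence = 0.005384/0.3838 = 0.01403 L.
At equivalence the base is fully converted to NH4+; total volume = 0.02917 L, so [NH4+] = 0.005384/0.02917 = 0.1846 M.
Ka(NH4+) = Kw/Kb = 1.0e-14 / 1.8 x 10^-5 = 5.56e-10.
[H^+] = sqrt(Ka x [NH4+]) = sqrt(5.56e-10 x 0.1846) = 1.01e-5 M.
pH = -log(1.01e-5) = 4.99.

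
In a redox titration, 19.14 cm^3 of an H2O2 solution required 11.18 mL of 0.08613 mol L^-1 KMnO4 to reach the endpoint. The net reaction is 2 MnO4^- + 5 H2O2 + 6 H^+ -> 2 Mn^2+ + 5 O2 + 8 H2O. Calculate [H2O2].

0.126 M

n(KMnO4) = 0.08613 x 0.01118 = 0.0009629 mol.
From the balanced equation, 2 mol KMnO4 reacts with 5 mol H2O2, so n(H2O2) = 0.0009629 x 5/2 = 0.002407 mol.
[H2O2] = 0.002407 / 0.01914 L = 0.126 M.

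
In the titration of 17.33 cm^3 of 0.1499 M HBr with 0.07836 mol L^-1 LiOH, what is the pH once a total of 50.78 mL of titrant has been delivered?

12.31

n(acid) = 0.1499 x 0.01733 = 0.002598 mol; n(LiOH) added = 0.07836 x 0.05078 = 0.003979 mol.
Base is in excess by 0.003979 - 0.002598 = 0.001381 mol in a total volume of 0.06811 L.
[OH^-] = 0.001381/0.06811 = 0.02028 M, so pOH = 1.69 and pH = 14.00 - 1.69 = 12.31.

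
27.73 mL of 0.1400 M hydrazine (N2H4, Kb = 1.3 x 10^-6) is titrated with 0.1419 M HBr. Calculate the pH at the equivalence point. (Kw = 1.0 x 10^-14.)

n(N2H4) = 0.1400 x 0.02773 = 0.003882 mol; V(HBr) at equivalence = 0.003882/0.1419 = 0.02736 L.
At equivalence the base is fully converted to N2H5+; total volume = 0.05509 L, so [N2H5+] = 0.003882/0.05509 = 0.07047 M.
Ka(N2H5+) = Kw/Kb = 1.0e-14 / 1.3 x 10^-6 = 7.69e-9.
[H^+] = sqrt(Ka x [N2H5+]) = sqrt(7.69e-9 x 0.07047) = 2.33e-5 M.
pH = -log(2.33e-5) = 4.63.

4.63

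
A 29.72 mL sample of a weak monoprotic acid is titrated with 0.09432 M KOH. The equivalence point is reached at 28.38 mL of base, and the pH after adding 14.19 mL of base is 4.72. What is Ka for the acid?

1.9 x 10^-5

14.19 mL is half of the equivalence volume, so this is the half-equivalence point where [HA] = [A^-].
At half-equivalence pH = pKa, so pKa = 4.72.
Ka = 10^(-4.72) = 1.9 x 10^-5.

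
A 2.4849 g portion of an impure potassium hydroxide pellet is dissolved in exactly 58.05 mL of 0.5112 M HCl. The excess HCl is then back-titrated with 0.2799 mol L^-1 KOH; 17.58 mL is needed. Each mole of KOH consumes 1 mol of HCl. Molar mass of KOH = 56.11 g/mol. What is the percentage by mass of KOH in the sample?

Total n(HCl) added = 0.5112 x 0.05805 = 0.02968 mol.
n(KOH) used = 0.2799 x 0.01758 = 0.004921 mol, which equals the excess n(HCl).
So n(HCl) consumed by the sample = 0.02968 - 0.004921 = 0.02475 mol.
n(KOH) = 0.02475 / 1 = 0.02475 mol.
mass KOH = 0.02475 x 56.11 = 1.389 g, so %KOH = 1.389/2.4849 x 100 = 55.9%.

55.9%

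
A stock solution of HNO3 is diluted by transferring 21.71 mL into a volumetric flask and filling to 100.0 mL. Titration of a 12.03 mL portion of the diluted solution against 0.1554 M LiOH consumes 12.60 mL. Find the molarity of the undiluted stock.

n(LiOH) = 0.1554 x 0.01260 = 0.001958 mol.
n(HNO3) in the aliquot = 0.001958 mol.
[diluted HNO3] = 0.001958 / 0.01203 = 0.1628 M.
Dilution factor = 100.0/21.71 = 4.606, so [stock] = 0.1628 x 4.606 = 0.750 M.

0.750 M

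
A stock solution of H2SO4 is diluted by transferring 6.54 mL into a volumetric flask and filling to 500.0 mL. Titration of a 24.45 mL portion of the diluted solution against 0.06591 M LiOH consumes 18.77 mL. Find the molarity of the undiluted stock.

n(LiOH) = 0.06591 x 0.01877 = 0.001237 mol.
n(H2SO4) in the aliquot = 0.001237 x 1/2 = 0.0006186 mol.
[diluted H2SO4] = 0.0006186 / 0.02445 = 0.02530 M.
Dilution factor = 500.0/6.540 = 76.45, so [stock] = 0.02530 x 76.45 = 1.93 M.

1.93 M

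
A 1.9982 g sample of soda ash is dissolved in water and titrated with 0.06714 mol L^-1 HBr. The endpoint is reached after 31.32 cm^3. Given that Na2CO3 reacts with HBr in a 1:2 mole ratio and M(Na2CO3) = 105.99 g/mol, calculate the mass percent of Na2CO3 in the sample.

n(HBr) = 0.06714 x 0.03132 = 0.002103 mol.
n(Na2CO3) = 0.002103 / 2 = 0.001051 mol.
mass of Na2CO3 = 0.001051 x 105.99 = 0.1114 g.
% purity = 0.1114 / 1.9982 x 100 = 5.58%.

5.58%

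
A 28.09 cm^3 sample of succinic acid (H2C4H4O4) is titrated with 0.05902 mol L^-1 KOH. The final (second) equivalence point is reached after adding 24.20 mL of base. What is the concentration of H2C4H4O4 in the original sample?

n(KOH) = 0.05902 x 0.02420 = 0.001428 mol.
At the final (second) equivalence point, 2 mol OH^- react per mol H2C4H4O4, so n(H2C4H4O4) = 0.001428 / 2 = 0.0007141 mol.
[H2C4H4O4] = 0.0007141 / 0.02809 L = 0.0254 M.

0.0254 M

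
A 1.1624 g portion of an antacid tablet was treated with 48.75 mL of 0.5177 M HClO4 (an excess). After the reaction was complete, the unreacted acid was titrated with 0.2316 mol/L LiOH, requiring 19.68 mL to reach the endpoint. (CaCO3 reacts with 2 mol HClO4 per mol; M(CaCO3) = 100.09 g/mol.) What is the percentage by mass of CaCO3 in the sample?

Total n(HClO4) added = 0.5177 x 0.04875 = 0.02524 mol.
n(LiOH) used = 0.2316 x 0.01968 = 0.004558 mol, which equals the excess n(HClO4).
So n(HClO4) consumed by the sample = 0.02524 - 0.004558 = 0.02068 mol.
n(CaCO3) = 0.02068 / 2 = 0.01034 mol.
mass CaCO3 = 0.01034 x 100.09 = 1.035 g, so %CaCO3 = 1.035/1.1624 x 100 = 89.0%.

89.0%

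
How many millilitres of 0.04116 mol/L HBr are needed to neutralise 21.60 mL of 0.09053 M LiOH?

47.5 mL

n(LiOH) = 0.09053 mol/L x 0.02160 L = 0.001955 mol.
At equivalence n(HBr) = n(LiOH) = 0.001955 mol.
V(HBr) = 0.001955 / 0.04116 = 0.04751 L = 47.5 mL.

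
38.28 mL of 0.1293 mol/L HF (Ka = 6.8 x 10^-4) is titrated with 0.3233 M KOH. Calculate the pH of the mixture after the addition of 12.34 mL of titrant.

Initial n(HF) = 0.1293 x 0.03828 = 0.004950 mol.
n(KOH) added = 0.3233 x 0.01234 = 0.003990 mol, converting that many moles of HF to F-.
Remaining n(HF) = 0.0009601 mol; n(F-) = 0.003990 mol.
By Henderson-Hasselbalch, pH = pKa + log([A^-]/[HA]) = 3.17 + log(0.003990/0.0009601) = 3.17 + (+0.62) = 3.79.

3.79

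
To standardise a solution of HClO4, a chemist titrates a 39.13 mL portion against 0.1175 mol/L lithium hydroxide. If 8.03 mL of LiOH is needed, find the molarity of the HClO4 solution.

n(LiOH) delivered = 0.1175 x 0.008030 = 0.0009435 mol.
For a 1:1 reaction, n(HClO4) = 0.0009435 mol.
[HClO4] = 0.0009435 mol / 0.03913 L = 0.0241 M.

0.0241 M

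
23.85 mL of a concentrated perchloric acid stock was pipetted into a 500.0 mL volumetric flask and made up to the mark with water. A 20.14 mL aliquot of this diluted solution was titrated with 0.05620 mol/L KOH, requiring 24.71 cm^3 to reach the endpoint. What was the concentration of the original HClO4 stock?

1.45 M

n(KOH) = 0.05620 x 0.02471 = 0.001389 mol.
n(HClO4) in the aliquot = 0.001389 mol.
[diluted HClO4] = 0.001389 / 0.02014 = 0.06895 M.
Dilution factor = 500.0/23.85 = 20.96, so [stock] = 0.06895 x 20.96 = 1.45 M.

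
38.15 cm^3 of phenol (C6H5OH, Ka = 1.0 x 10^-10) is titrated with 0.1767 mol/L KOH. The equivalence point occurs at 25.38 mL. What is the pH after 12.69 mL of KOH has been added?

10.00

12.69 mL is exactly half the equivalence volume (25.38/2), i.e. the half-equivalence point.
There, n(HA) = n(A^-), so pH = pKa = -log(1.0 x 10^-10) = 10.00.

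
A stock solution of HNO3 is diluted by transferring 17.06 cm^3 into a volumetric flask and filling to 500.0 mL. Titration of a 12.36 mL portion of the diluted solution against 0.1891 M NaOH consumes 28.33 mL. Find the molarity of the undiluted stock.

n(NaOH) = 0.1891 x 0.02833 = 0.005357 mol.
n(HNO3) in the aliquot = 0.005357 mol.
[diluted HNO3] = 0.005357 / 0.01236 = 0.4334 M.
Dilution factor = 500.0/17.06 = 29.31, so [stock] = 0.4334 x 29.31 = 12.7 M.

12.7 M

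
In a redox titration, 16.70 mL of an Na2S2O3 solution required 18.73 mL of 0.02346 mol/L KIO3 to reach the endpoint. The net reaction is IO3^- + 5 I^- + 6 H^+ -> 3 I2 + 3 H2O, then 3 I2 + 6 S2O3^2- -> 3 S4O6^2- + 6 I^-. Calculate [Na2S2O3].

0.158 M

n(KIO3) = 0.02346 x 0.01873 = 0.0004394 mol.
From the balanced equation, 1 mol KIO3 reacts with 6 mol Na2S2O3, so n(Na2S2O3) = 0.0004394 x 6/1 = 0.002636 mol.
[Na2S2O3] = 0.002636 / 0.01670 L = 0.158 M.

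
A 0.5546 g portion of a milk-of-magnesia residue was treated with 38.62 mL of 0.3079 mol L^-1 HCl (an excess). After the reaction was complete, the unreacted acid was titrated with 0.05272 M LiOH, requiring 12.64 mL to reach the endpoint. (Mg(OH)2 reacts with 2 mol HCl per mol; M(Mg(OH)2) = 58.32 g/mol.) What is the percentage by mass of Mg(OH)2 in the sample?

59.0%

Total n(HCl) added = 0.3079 x 0.03862 = 0.01189 mol.
n(LiOH) used = 0.05272 x 0.01264 = 0.0006664 mol, which equals the excess n(HCl).
So n(HCl) consumed by the sample = 0.01189 - 0.0006664 = 0.01122 mol.
n(Mg(OH)2) = 0.01122 / 2 = 0.005612 mol.
mass Mg(OH)2 = 0.005612 x 58.32 = 0.3273 g, so %Mg(OH)2 = 0.3273/0.5546 x 100 = 59.0%.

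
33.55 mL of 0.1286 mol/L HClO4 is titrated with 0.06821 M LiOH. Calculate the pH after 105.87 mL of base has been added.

n(acid) = 0.1286 x 0.03355 = 0.004315 mol; n(LiOH) added = 0.06821 x 0.1059 = 0.007221 mol.
Base is in excess by 0.007221 - 0.004315 = 0.002907 mol in a total volume of 0.1394 L.
[OH^-] = 0.002907/0.1394 = 0.02085 M, so pOH = 1.68 and pH = 14.00 - 1.68 = 12.32.

12.32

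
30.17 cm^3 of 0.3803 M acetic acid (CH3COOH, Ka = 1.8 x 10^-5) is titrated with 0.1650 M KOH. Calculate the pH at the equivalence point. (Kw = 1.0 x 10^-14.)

8.90

n(CH3COOH) = 0.3803 x 0.03017 = 0.01147 mol; V(KOH) at equivalence = 0.01147/0.1650 = 0.06954 L.
At equivalence all the acid is converted to CH3COO-; total volume = 0.03017 + 0.06954 = 0.09971 L, so [CH3COO-] = 0.01147/0.09971 = 0.1151 M.
Kb = Kw/Ka = 1.0e-14 / 1.8 x 10^-5 = 5.56e-10.
[OH^-] = sqrt(Kb x [CH3COO-]) = sqrt(5.56e-10 x 0.1151) = 8.00e-6 M.
pOH = 5.10, so pH = 14.00 - 5.10 = 8.90.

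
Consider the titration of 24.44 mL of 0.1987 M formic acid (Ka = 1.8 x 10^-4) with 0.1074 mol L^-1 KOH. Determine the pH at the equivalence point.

n(HCOOH) = 0.1987 x 0.02444 = 0.004856 mol; V(KOH) at equivalence = 0.004856/0.1074 = 0.04522 L.
At equivalence all the acid is converted to HCOO-; total volume = 0.02444 + 0.04522 = 0.06966 L, so [HCOO-] = 0.004856/0.06966 = 0.06972 M.
Kb = Kw/Ka = 1.0e-14 / 1.8 x 10^-4 = 5.56e-11.
[OH^-] = sqrt(Kb x [HCOO-]) = sqrt(5.56e-11 x 0.06972) = 1.97e-6 M.
pOH = 5.71, so pH = 14.00 - 5.71 = 8.29.

8.29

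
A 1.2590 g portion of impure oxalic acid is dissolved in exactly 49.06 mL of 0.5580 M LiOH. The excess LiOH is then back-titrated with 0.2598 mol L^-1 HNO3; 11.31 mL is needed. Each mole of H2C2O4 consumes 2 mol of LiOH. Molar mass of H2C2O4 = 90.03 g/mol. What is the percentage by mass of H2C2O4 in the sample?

87.4%

Total n(LiOH) added = 0.5580 x 0.04906 = 0.02738 mol.
n(HNO3) used = 0.2598 x 0.01131 = 0.002938 mol, which equals the excess n(LiOH).
So n(LiOH) consumed by the sample = 0.02738 - 0.002938 = 0.02444 mol.
n(H2C2O4) = 0.02444 / 2 = 0.01222 mol.
mass H2C2O4 = 0.01222 x 90.03 = 1.100 g, so %H2C2O4 = 1.100/1.2590 x 100 = 87.4%.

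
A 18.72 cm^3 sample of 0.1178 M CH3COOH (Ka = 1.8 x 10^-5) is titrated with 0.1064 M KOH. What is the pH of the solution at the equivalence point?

n(CH3COOH) = 0.1178 x 0.01872 = 0.002205 mol; V(KOH) at equivalence = 0.002205/0.1064 = 0.02073 L.
At equivalence all the acid is converted to CH3COO-; total volume = 0.01872 + 0.02073 = 0.03945 L, so [CH3COO-] = 0.002205/0.03945 = 0.05591 M.
Kb = Kw/Ka = 1.0e-14 / 1.8 x 10^-5 = 5.56e-10.
[OH^-] = sqrt(Kb x [CH3COO-]) = sqrt(5.56e-10 x 0.05591) = 5.57e-6 M.
pOH = 5.25, so pH = 14.00 - 5.25 = 8.75.

8.75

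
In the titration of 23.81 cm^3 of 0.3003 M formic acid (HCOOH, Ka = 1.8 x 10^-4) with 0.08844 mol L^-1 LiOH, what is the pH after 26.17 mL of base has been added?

3.42

Initial n(HCOOH) = 0.3003 x 0.02381 = 0.007150 mol.
n(LiOH) added = 0.08844 x 0.02617 = 0.002314 mol, converting that many moles of HCOOH to HCOO-.
Remaining n(HCOOH) = 0.004836 mol; n(HCOO-) = 0.002314 mol.
By Henderson-Hasselbalch, pH = pKa + log([A^-]/[HA]) = 3.74 + log(0.002314/0.004836) = 3.74 + (-0.32) = 3.42.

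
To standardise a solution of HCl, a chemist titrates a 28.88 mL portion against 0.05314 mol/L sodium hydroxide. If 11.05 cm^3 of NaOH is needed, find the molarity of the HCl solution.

0.0203 M

n(NaOH) delivered = 0.05314 x 0.01105 = 0.0005872 mol.
For a 1:1 reaction, n(HCl) = 0.0005872 mol.
[HCl] = 0.0005872 mol / 0.02888 L = 0.0203 M.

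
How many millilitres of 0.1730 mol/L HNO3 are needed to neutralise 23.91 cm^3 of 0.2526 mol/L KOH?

34.9 mL

n(KOH) = 0.2526 mol/L x 0.02391 L = 0.006040 mol.
At equivalence n(HNO3) = n(KOH) = 0.006040 mol.
V(HNO3) = 0.006040 / 0.1730 = 0.03491 L = 34.9 mL.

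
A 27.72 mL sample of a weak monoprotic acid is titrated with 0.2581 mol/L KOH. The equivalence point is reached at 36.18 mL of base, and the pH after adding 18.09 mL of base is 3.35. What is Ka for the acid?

18.09 mL is half of the equivalence volume, so this is the half-equivalence point where [HA] = [A^-].
At half-equivalence pH = pKa, so pKa = 3.35.
Ka = 10^(-3.35) = 4.5 x 10^-4.

4.5 x 10^-4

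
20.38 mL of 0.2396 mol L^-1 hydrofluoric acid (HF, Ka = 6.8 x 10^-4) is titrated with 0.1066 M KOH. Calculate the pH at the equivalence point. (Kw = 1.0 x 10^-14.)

8.02

n(HF) = 0.2396 x 0.02038 = 0.004883 mol; V(KOH) at equivalence = 0.004883/0.1066 = 0.04581 L.
At equivalence all the acid is converted to F-; total volume = 0.02038 + 0.04581 = 0.06619 L, so [F-] = 0.004883/0.06619 = 0.07378 M.
Kb = Kw/Ka = 1.0e-14 / 6.8 x 10^-4 = 1.47e-11.
[OH^-] = sqrt(Kb x [F-]) = sqrt(1.47e-11 x 0.07378) = 1.04e-6 M.
pOH = 5.98, so pH = 14.00 - 5.98 = 8.02.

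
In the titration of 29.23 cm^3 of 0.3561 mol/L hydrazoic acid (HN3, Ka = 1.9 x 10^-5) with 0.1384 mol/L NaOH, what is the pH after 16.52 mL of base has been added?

4.17

Initial n(HN3) = 0.3561 x 0.02923 = 0.01041 mol.
n(NaOH) added = 0.1384 x 0.01652 = 0.002286 mol, converting that many moles of HN3 to N3-.
Remaining n(HN3) = 0.008122 mol; n(N3-) = 0.002286 mol.
By Henderson-Hasselbalch, pH = pKa + log([A^-]/[HA]) = 4.72 + log(0.002286/0.008122) = 4.72 + (-0.55) = 4.17.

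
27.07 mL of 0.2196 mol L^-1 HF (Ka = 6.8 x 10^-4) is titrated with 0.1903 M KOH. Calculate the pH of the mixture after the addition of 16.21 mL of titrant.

3.20

Initial n(HF) = 0.2196 x 0.02707 = 0.005945 mol.
n(KOH) added = 0.1903 x 0.01621 = 0.003085 mol, converting that many moles of HF to F-.
Remaining n(HF) = 0.002860 mol; n(F-) = 0.003085 mol.
By Henderson-Hasselbalch, pH = pKa + log([A^-]/[HA]) = 3.17 + log(0.003085/0.002860) = 3.17 + (+0.03) = 3.20.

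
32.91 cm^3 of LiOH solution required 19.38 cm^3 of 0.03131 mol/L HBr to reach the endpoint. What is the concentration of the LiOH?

n(HBr) delivered = 0.03131 x 0.01938 = 0.0006068 mol.
For a 1:1 reaction, n(LiOH) = 0.0006068 mol.
[LiOH] = 0.0006068 mol / 0.03291 L = 0.0184 M.

0.0184 M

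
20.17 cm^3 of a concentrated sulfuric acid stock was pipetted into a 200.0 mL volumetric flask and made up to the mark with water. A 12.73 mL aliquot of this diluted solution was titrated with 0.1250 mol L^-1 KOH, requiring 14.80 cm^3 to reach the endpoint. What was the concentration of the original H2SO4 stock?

0.721 M

n(KOH) = 0.1250 x 0.01480 = 0.001850 mol.
n(H2SO4) in the aliquot = 0.001850 x 1/2 = 0.0009250 mol.
[diluted H2SO4] = 0.0009250 / 0.01273 = 0.07266 M.
Dilution factor = 200.0/20.17 = 9.916, so [stock] = 0.07266 x 9.916 = 0.721 M.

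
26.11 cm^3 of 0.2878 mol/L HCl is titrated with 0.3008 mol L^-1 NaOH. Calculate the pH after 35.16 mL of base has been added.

n(acid) = 0.2878 x 0.02611 = 0.007514 mol; n(NaOH) added = 0.3008 x 0.03516 = 0.01058 mol.
Base is in excess by 0.01058 - 0.007514 = 0.003062 mol in a total volume of 0.06127 L.
[OH^-] = 0.003062/0.06127 = 0.04997 M, so pOH = 1.30 and pH = 14.00 - 1.30 = 12.70.

12.70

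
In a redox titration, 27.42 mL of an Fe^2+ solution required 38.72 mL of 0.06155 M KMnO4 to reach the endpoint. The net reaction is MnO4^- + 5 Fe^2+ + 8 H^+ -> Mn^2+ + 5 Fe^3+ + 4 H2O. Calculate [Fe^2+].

0.435 M

n(KMnO4) = 0.06155 x 0.03872 = 0.002383 mol.
From the balanced equation, 1 mol KMnO4 reacts with 5 mol Fe^2+, so n(Fe^2+) = 0.002383 x 5/1 = 0.01192 mol.
[Fe^2+] = 0.01192 / 0.02742 L = 0.435 M.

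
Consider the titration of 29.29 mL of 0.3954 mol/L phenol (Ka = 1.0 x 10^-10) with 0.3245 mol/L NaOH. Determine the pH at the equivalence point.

11.63

n(C6H5OH) = 0.3954 x 0.02929 = 0.01158 mol; V(NaOH) at equivalence = 0.01158/0.3245 = 0.03569 L.
At equivalence all the acid is converted to C6H5O-; total volume = 0.02929 + 0.03569 = 0.06498 L, so [C6H5O-] = 0.01158/0.06498 = 0.1782 M.
Kb = Kw/Ka = 1.0e-14 / 1.0 x 10^-10 = 0.000100.
[OH^-] = sqrt(Kb x [C6H5O-]) = sqrt(0.000100 x 0.1782) = 0.00422 M.
pOH = 2.37, so pH = 14.00 - 2.37 = 11.63.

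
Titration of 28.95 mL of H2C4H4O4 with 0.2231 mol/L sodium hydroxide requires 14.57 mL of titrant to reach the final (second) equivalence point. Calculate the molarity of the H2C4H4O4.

n(NaOH) = 0.2231 x 0.01457 = 0.003251 mol.
At the final (second) equivalence point, 2 mol OH^- react per mol H2C4H4O4, so n(H2C4H4O4) = 0.003251 / 2 = 0.001625 mol.
[H2C4H4O4] = 0.001625 / 0.02895 L = 0.0561 M.

0.0561 M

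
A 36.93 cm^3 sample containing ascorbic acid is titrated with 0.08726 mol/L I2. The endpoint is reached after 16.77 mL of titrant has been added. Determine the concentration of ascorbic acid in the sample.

n(I2) = 0.08726 x 0.01677 = 0.001463 mol.
From the balanced equation, 1 mol I2 reacts with 1 mol ascorbic acid, so n(ascorbic acid) = 0.001463 x 1/1 = 0.001463 mol.
[ascorbic acid] = 0.001463 / 0.03693 L = 0.0396 M.

0.0396 M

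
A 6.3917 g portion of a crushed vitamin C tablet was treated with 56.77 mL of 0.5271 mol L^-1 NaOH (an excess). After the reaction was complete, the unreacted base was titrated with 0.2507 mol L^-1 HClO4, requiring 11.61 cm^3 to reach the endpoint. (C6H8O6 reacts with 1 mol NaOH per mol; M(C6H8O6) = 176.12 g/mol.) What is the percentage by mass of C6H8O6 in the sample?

Total n(NaOH) added = 0.5271 x 0.05677 = 0.02992 mol.
n(HClO4) used = 0.2507 x 0.01161 = 0.002911 mol, which equals the excess n(NaOH).
So n(NaOH) consumed by the sample = 0.02992 - 0.002911 = 0.02701 mol.
n(C6H8O6) = 0.02701 / 1 = 0.02701 mol.
mass C6H8O6 = 0.02701 x 176.12 = 4.758 g, so %C6H8O6 = 4.758/6.3917 x 100 = 74.4%.

74.4%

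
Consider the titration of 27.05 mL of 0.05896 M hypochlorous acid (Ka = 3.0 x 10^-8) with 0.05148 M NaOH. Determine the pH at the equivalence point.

n(HClO) = 0.05896 x 0.02705 = 0.001595 mol; V(NaOH) at equivalence = 0.001595/0.05148 = 0.03098 L.
At equivalence all the acid is converted to ClO-; total volume = 0.02705 + 0.03098 = 0.05803 L, so [ClO-] = 0.001595/0.05803 = 0.02748 M.
Kb = Kw/Ka = 1.0e-14 / 3.0 x 10^-8 = 3.33e-7.
[OH^-] = sqrt(Kb x [ClO-]) = sqrt(3.33e-7 x 0.02748) = 9.57e-5 M.
pOH = 4.02, so pH = 14.00 - 4.02 = 9.98.

9.98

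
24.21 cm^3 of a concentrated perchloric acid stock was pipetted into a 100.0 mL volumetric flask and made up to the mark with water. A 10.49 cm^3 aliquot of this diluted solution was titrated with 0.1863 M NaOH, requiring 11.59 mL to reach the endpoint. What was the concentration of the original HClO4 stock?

0.850 M

n(NaOH) = 0.1863 x 0.01159 = 0.002159 mol.
n(HClO4) in the aliquot = 0.002159 mol.
[diluted HClO4] = 0.002159 / 0.01049 = 0.2058 M.
Dilution factor = 100.0/24.21 = 4.131, so [stock] = 0.2058 x 4.131 = 0.850 M.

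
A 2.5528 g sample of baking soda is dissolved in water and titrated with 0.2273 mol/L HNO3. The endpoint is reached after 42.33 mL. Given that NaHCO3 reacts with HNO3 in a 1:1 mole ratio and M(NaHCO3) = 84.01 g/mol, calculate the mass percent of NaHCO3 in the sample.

n(HNO3) = 0.2273 x 0.04233 = 0.009622 mol.
n(NaHCO3) = 0.009622 / 1 = 0.009622 mol.
mass of NaHCO3 = 0.009622 x 84.01 = 0.8083 g.
% purity = 0.8083 / 2.5528 x 100 = 31.7%.

31.7%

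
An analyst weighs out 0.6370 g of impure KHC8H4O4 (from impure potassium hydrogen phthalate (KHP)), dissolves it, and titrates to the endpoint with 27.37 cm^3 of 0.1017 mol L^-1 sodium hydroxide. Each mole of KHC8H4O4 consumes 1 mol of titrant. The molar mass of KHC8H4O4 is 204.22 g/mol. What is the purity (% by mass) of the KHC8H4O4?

n(NaOH) = 0.1017 x 0.02737 = 0.002784 mol.
n(KHC8H4O4) = 0.002784 / 1 = 0.002784 mol.
mass of KHC8H4O4 = 0.002784 x 204.22 = 0.5685 g.
% purity = 0.5685 / 0.6370 x 100 = 89.2%.

89.2%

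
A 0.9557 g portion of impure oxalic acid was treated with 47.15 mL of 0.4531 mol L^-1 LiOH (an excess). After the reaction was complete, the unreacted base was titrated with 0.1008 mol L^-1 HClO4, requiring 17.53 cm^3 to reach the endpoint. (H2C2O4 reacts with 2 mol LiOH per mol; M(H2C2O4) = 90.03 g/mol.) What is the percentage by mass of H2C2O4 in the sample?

Total n(LiOH) added = 0.4531 x 0.04715 = 0.02136 mol.
n(HClO4) used = 0.1008 x 0.01753 = 0.001767 mol, which equals the excess n(LiOH).
So n(LiOH) consumed by the sample = 0.02136 - 0.001767 = 0.01960 mol.
n(H2C2O4) = 0.01960 / 2 = 0.009798 mol.
mass H2C2O4 = 0.009798 x 90.03 = 0.8821 g, so %H2C2O4 = 0.8821/0.9557 x 100 = 92.3%.

92.3%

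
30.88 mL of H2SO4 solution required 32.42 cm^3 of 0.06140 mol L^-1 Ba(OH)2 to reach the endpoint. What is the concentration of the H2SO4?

n(Ba(OH)2) delivered = 0.06140 x 0.03242 = 0.001991 mol.
For a 1:1 reaction, n(H2SO4) = 0.001991 mol.
[H2SO4] = 0.001991 mol / 0.03088 L = 0.0645 M.

0.0645 M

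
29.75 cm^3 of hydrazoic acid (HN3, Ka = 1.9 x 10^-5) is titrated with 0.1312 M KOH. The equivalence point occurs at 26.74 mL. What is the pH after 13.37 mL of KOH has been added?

4.72

13.37 mL is exactly half the equivalence volume (26.74/2), i.e. the half-equivalence point.
There, n(HA) = n(A^-), so pH = pKa = -log(1.9 x 10^-5) = 4.72.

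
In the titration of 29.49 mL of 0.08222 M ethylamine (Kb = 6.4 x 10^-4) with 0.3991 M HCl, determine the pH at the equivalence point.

n(C2H5NH2) = 0.08222 x 0.02949 = 0.002425 mol; V(HCl) at equivalence = 0.002425/0.3991 = 0.006075 L.
At equivalence the base is fully converted to C2H5NH3+; total volume = 0.03557 L, so [C2H5NH3+] = 0.002425/0.03557 = 0.06818 M.
Ka(C2H5NH3+) = Kw/Kb = 1.0e-14 / 6.4 x 10^-4 = 1.56e-11.
[H^+] = sqrt(Ka x [C2H5NH3+]) = sqrt(1.56e-11 x 0.06818) = 1.03e-6 M.
pH = -log(1.03e-6) = 5.99.

5.99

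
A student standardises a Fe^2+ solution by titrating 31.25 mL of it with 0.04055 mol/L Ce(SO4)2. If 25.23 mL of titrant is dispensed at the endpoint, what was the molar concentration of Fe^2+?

0.0327 M

n(Ce(SO4)2) = 0.04055 x 0.02523 = 0.001023 mol.
From the balanced equation, 1 mol Ce(SO4)2 reacts with 1 mol Fe^2+, so n(Fe^2+) = 0.001023 x 1/1 = 0.001023 mol.
[Fe^2+] = 0.001023 / 0.03125 L = 0.0327 M.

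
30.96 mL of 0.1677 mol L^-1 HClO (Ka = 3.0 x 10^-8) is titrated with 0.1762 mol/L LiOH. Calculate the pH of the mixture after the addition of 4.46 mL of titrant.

6.77

Initial n(HClO) = 0.1677 x 0.03096 = 0.005192 mol.
n(LiOH) added = 0.1762 x 0.004460 = 0.0007859 mol, converting that many moles of HClO to ClO-.
Remaining n(HClO) = 0.004406 mol; n(ClO-) = 0.0007859 mol.
By Henderson-Hasselbalch, pH = pKa + log([A^-]/[HA]) = 7.52 + log(0.0007859/0.004406) = 7.52 + (-0.75) = 6.77.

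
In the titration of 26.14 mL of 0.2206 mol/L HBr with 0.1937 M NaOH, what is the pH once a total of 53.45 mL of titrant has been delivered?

n(acid) = 0.2206 x 0.02614 = 0.005766 mol; n(NaOH) added = 0.1937 x 0.05345 = 0.01035 mol.
Base is in excess by 0.01035 - 0.005766 = 0.004587 mol in a total volume of 0.07959 L.
[OH^-] = 0.004587/0.07959 = 0.05763 M, so pOH = 1.24 and pH = 14.00 - 1.24 = 12.76.

12.76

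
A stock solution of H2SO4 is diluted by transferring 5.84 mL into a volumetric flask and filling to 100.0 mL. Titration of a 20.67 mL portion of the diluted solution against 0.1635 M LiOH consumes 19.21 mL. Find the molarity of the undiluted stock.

n(LiOH) = 0.1635 x 0.01921 = 0.003141 mol.
n(H2SO4) in the aliquot = 0.003141 x 1/2 = 0.001570 mol.
[diluted H2SO4] = 0.001570 / 0.02067 = 0.07598 M.
Dilution factor = 100.0/5.840 = 17.12, so [stock] = 0.07598 x 17.12 = 1.30 M.

1.30 M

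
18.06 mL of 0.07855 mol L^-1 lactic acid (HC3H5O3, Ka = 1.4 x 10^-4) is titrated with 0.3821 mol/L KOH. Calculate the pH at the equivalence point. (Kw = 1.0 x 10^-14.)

n(HC3H5O3) = 0.07855 x 0.01806 = 0.001419 mol; V(KOH) at equivalence = 0.001419/0.3821 = 0.003713 L.
At equivalence all the acid is converted to C3H5O3-; total volume = 0.01806 + 0.003713 = 0.02177 L, so [C3H5O3-] = 0.001419/0.02177 = 0.06516 M.
Kb = Kw/Ka = 1.0e-14 / 1.4 x 10^-4 = 7.14e-11.
[OH^-] = sqrt(Kb x [C3H5O3-]) = sqrt(7.14e-11 x 0.06516) = 2.16e-6 M.
pOH = 5.67, so pH = 14.00 - 5.67 = 8.33.

8.33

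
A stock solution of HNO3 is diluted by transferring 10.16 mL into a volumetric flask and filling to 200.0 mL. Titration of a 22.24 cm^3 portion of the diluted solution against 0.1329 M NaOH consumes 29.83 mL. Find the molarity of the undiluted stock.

3.51 M

n(NaOH) = 0.1329 x 0.02983 = 0.003964 mol.
n(HNO3) in the aliquot = 0.003964 mol.
[diluted HNO3] = 0.003964 / 0.02224 = 0.1783 M.
Dilution factor = 200.0/10.16 = 19.69, so [stock] = 0.1783 x 19.69 = 3.51 M.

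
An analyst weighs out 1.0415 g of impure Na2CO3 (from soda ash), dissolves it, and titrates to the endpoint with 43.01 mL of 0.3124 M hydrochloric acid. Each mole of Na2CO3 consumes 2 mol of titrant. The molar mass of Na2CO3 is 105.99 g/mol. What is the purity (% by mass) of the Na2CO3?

n(HCl) = 0.3124 x 0.04301 = 0.01344 mol.
n(Na2CO3) = 0.01344 / 2 = 0.006718 mol.
mass of Na2CO3 = 0.006718 x 105.99 = 0.7121 g.
% purity = 0.7121 / 1.0415 x 100 = 68.4%.

68.4%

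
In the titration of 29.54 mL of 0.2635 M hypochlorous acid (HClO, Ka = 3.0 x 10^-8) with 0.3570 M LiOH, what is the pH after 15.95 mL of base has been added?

7.96

Initial n(HClO) = 0.2635 x 0.02954 = 0.007784 mol.
n(LiOH) added = 0.3570 x 0.01595 = 0.005694 mol, converting that many moles of HClO to ClO-.
Remaining n(HClO) = 0.002090 mol; n(ClO-) = 0.005694 mol.
By Henderson-Hasselbalch, pH = pKa + log([A^-]/[HA]) = 7.52 + log(0.005694/0.002090) = 7.52 + (+0.44) = 7.96.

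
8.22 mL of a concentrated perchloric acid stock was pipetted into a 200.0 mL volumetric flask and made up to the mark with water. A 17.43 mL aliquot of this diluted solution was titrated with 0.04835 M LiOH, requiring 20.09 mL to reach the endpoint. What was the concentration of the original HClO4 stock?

1.36 M

n(LiOH) = 0.04835 x 0.02009 = 0.0009714 mol.
n(HClO4) in the aliquot = 0.0009714 mol.
[diluted HClO4] = 0.0009714 / 0.01743 = 0.05573 M.
Dilution factor = 200.0/8.220 = 24.33, so [stock] = 0.05573 x 24.33 = 1.36 M.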